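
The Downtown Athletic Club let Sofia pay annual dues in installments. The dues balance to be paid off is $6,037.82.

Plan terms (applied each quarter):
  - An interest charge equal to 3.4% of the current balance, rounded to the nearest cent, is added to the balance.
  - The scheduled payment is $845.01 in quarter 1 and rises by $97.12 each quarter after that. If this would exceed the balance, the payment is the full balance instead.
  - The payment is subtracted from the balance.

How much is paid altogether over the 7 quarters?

Quarter 1: opening $6,037.82; interest $205.29 → $6,243.11; payment $845.01; balance $5,398.10
Quarter 2: opening $5,398.10; interest $183.54 → $5,581.64; payment $942.13; balance $4,639.51
Quarter 3: opening $4,639.51; interest $157.74 → $4,797.25; payment $1,039.25; balance $3,758.00
Quarter 4: opening $3,758.00; interest $127.77 → $3,885.77; payment $1,136.37; balance $2,749.40
Quarter 5: opening $2,749.40; interest $93.48 → $2,842.88; payment $1,233.49; balance $1,609.39
Quarter 6: opening $1,609.39; interest $54.72 → $1,664.11; payment $1,330.61; balance $333.50
Quarter 7: opening $333.50; interest $11.34 → $344.84; payment $344.84; balance $0.00
Total paid: $6,871.70

$6,871.70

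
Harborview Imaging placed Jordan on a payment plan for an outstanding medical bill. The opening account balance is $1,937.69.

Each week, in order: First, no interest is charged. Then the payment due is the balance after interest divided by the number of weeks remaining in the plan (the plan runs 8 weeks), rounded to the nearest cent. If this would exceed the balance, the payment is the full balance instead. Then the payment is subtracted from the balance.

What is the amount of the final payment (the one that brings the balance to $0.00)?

$242.21

Week 1: opening $1,937.69; payment $242.21; balance $1,695.48
Week 2: opening $1,695.48; payment $242.21; balance $1,453.27
Week 3: opening $1,453.27; payment $242.21; balance $1,211.06
Week 4: opening $1,211.06; payment $242.21; balance $968.85
Week 5: opening $968.85; payment $242.21; balance $726.64
Week 6: opening $726.64; payment $242.21; balance $484.43
Week 7: opening $484.43; payment $242.22; balance $242.21
Week 8: opening $242.21; payment $242.21; balance $0.00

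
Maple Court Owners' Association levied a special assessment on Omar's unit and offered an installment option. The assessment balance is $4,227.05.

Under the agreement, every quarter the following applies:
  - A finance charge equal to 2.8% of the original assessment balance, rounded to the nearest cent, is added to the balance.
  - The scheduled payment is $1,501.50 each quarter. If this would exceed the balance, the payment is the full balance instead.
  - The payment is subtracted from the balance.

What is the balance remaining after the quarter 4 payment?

$0.00

# | Opening | Interest | Payment | End bal
1 | $4,227.05 | $118.36 | $1,501.50 | $2,843.91
2 | $2,843.91 | $118.36 | $1,501.50 | $1,460.77
3 | $1,460.77 | $118.36 | $1,501.50 | $77.63
4 | $77.63 | $118.36 | $195.99 | $0.00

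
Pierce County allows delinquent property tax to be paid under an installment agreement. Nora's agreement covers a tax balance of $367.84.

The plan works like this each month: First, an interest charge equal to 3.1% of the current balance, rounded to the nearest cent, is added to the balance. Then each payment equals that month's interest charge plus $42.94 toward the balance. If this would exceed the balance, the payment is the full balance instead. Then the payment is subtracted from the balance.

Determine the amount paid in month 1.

$54.34

# | Opening | Interest | Payment | End bal
1 | $367.84 | $11.40 | $54.34 | $324.90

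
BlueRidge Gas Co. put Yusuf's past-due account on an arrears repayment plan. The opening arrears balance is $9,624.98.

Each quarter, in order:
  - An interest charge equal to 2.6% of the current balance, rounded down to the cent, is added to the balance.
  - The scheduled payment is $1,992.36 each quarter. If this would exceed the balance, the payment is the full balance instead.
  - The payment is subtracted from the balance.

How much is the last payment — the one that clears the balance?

$461.21

Quarter 1: opening $9,624.98; interest $250.24 → $9,875.22; payment $1,992.36; balance $7,882.86
Quarter 2: opening $7,882.86; interest $204.95 → $8,087.81; payment $1,992.36; balance $6,095.45
Quarter 3: opening $6,095.45; interest $158.48 → $6,253.93; payment $1,992.36; balance $4,261.57
Quarter 4: opening $4,261.57; interest $110.80 → $4,372.37; payment $1,992.36; balance $2,380.01
Quarter 5: opening $2,380.01; interest $61.88 → $2,441.89; payment $1,992.36; balance $449.53
Quarter 6: opening $449.53; interest $11.68 → $461.21; payment $461.21; balance $0.00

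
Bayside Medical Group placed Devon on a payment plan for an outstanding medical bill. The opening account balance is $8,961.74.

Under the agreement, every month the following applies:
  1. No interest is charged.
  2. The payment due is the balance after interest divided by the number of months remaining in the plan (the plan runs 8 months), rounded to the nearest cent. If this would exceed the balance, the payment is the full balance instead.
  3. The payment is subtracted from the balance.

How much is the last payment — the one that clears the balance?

Month 1: $8,961.74 − $1,120.22 → $7,841.52
Month 2: $7,841.52 − $1,120.22 → $6,721.30
Month 3: $6,721.30 − $1,120.22 → $5,601.08
Month 4: $5,601.08 − $1,120.22 → $4,480.86
Month 5: $4,480.86 − $1,120.22 → $3,360.64
Month 6: $3,360.64 − $1,120.21 → $2,240.43
Month 7: $2,240.43 − $1,120.22 → $1,120.21
Month 8: $1,120.21 − $1,120.21 → $0.00

$1,120.21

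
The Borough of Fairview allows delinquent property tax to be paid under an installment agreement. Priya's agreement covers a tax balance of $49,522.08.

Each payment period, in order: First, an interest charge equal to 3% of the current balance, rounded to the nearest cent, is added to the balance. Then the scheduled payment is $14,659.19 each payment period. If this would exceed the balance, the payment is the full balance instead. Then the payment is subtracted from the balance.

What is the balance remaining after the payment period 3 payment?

$8,804.02

Payment period 1: opening $49,522.08; interest $1,485.66 → $51,007.74; payment $14,659.19; balance $36,348.55
Payment period 2: opening $36,348.55; interest $1,090.46 → $37,439.01; payment $14,659.19; balance $22,779.82
Payment period 3: opening $22,779.82; interest $683.39 → $23,463.21; payment $14,659.19; balance $8,804.02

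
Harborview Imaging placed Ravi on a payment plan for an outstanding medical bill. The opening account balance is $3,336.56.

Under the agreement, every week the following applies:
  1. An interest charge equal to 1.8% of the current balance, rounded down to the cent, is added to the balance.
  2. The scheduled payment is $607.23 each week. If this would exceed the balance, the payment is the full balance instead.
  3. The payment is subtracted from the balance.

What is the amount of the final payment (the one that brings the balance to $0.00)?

$509.39

Week 1: opening $3,336.56; interest $60.05 → $3,396.61; payment $607.23; balance $2,789.38
Week 2: opening $2,789.38; interest $50.20 → $2,839.58; payment $607.23; balance $2,232.35
Week 3: opening $2,232.35; interest $40.18 → $2,272.53; payment $607.23; balance $1,665.30
Week 4: opening $1,665.30; interest $29.97 → $1,695.27; payment $607.23; balance $1,088.04
Week 5: opening $1,088.04; interest $19.58 → $1,107.62; payment $607.23; balance $500.39
Week 6: opening $500.39; interest $9.00 → $509.39; payment $509.39; balance $0.00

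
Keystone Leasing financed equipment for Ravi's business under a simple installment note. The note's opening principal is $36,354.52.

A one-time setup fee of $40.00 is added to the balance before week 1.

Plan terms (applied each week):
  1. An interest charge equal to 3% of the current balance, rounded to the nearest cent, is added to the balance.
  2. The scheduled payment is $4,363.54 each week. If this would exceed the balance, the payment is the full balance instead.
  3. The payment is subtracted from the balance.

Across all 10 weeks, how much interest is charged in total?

Week 1: opening $36,394.52; interest $1,091.84 → $37,486.36; payment $4,363.54; balance $33,122.82
Week 2: opening $33,122.82; interest $993.68 → $34,116.50; payment $4,363.54; balance $29,752.96
Week 3: opening $29,752.96; interest $892.59 → $30,645.55; payment $4,363.54; balance $26,282.01
Week 4: opening $26,282.01; interest $788.46 → $27,070.47; payment $4,363.54; balance $22,706.93
Week 5: opening $22,706.93; interest $681.21 → $23,388.14; payment $4,363.54; balance $19,024.60
Week 6: opening $19,024.60; interest $570.74 → $19,595.34; payment $4,363.54; balance $15,231.80
Week 7: opening $15,231.80; interest $456.95 → $15,688.75; payment $4,363.54; balance $11,325.21
Week 8: opening $11,325.21; interest $339.76 → $11,664.97; payment $4,363.54; balance $7,301.43
Week 9: opening $7,301.43; interest $219.04 → $7,520.47; payment $4,363.54; balance $3,156.93
Week 10: opening $3,156.93; interest $94.71 → $3,251.64; payment $3,251.64; balance $0.00
Total interest: $1,091.84 + $993.68 + $892.59 + $788.46 + $681.21 + $570.74 + $456.95 + $339.76 + $219.04 + $94.71 = $6,128.98

$6,128.98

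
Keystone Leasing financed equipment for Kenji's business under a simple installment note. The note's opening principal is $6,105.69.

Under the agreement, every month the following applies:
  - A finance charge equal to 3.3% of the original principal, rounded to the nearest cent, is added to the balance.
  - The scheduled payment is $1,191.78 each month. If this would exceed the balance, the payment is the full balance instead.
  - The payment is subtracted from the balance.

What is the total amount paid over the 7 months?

$7,516.12

# | Opening | Interest | Payment | End bal
1 | $6,105.69 | $201.49 | $1,191.78 | $5,115.40
2 | $5,115.40 | $201.49 | $1,191.78 | $4,125.11
3 | $4,125.11 | $201.49 | $1,191.78 | $3,134.82
4 | $3,134.82 | $201.49 | $1,191.78 | $2,144.53
5 | $2,144.53 | $201.49 | $1,191.78 | $1,154.24
6 | $1,154.24 | $201.49 | $1,191.78 | $163.95
7 | $163.95 | $201.49 | $365.44 | $0.00
Total paid: $7,516.12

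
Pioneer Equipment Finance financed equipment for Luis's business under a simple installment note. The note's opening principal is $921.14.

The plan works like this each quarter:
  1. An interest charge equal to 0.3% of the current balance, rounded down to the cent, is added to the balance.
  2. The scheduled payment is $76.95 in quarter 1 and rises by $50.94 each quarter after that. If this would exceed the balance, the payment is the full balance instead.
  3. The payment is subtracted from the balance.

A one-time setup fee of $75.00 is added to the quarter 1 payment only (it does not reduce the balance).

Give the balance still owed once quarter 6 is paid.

Quarter 1: opening $921.14; interest $2.76 → $923.90; payment $76.95 (+ $75.00 fee); balance $846.95
Quarter 2: opening $846.95; interest $2.54 → $849.49; payment $127.89; balance $721.60
Quarter 3: opening $721.60; interest $2.16 → $723.76; payment $178.83; balance $544.93
Quarter 4: opening $544.93; interest $1.63 → $546.56; payment $229.77; balance $316.79
Quarter 5: opening $316.79; interest $0.95 → $317.74; payment $280.71; balance $37.03
Quarter 6: opening $37.03; interest $0.11 → $37.14; payment $37.14; balance $0.00

$0.00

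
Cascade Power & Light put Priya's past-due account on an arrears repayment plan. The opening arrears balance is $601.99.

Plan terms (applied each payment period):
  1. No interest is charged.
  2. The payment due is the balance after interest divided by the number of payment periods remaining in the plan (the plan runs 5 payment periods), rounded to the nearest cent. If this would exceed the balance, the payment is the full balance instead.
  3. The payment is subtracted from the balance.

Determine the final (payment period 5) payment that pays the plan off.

$120.39

Payment period 1: $601.99 − $120.40 → $481.59
Payment period 2: $481.59 − $120.40 → $361.19
Payment period 3: $361.19 − $120.40 → $240.79
Payment period 4: $240.79 − $120.40 → $120.39
Payment period 5: $120.39 − $120.39 → $0.00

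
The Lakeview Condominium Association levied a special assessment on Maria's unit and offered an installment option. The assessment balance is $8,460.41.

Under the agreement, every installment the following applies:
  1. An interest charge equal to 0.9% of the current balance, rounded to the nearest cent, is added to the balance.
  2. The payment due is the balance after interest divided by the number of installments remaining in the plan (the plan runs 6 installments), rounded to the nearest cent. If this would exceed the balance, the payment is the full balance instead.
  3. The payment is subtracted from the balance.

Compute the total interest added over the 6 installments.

$270.53

Installment 1: $8,460.41 +$76.14 interest = $8,536.55; pay $1,422.76 → $7,113.79
Installment 2: $7,113.79 +$64.02 interest = $7,177.81; pay $1,435.56 → $5,742.25
Installment 3: $5,742.25 +$51.68 interest = $5,793.93; pay $1,448.48 → $4,345.45
Installment 4: $4,345.45 +$39.11 interest = $4,384.56; pay $1,461.52 → $2,923.04
Installment 5: $2,923.04 +$26.31 interest = $2,949.35; pay $1,474.68 → $1,474.67
Installment 6: $1,474.67 +$13.27 interest = $1,487.94; pay $1,487.94 → $0.00
Total interest: $76.14 + $64.02 + $51.68 + $39.11 + $26.31 + $13.27 = $270.53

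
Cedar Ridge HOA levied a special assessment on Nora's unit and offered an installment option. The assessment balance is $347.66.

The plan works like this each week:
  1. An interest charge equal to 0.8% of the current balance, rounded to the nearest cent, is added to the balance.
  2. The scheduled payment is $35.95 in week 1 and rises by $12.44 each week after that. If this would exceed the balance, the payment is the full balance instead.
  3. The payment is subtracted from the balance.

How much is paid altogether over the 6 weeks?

Week 1: $347.66 +$2.78 interest = $350.44; pay $35.95 → $314.49
Week 2: $314.49 +$2.52 interest = $317.01; pay $48.39 → $268.62
Week 3: $268.62 +$2.15 interest = $270.77; pay $60.83 → $209.94
Week 4: $209.94 +$1.68 interest = $211.62; pay $73.27 → $138.35
Week 5: $138.35 +$1.11 interest = $139.46; pay $85.71 → $53.75
Week 6: $53.75 +$0.43 interest = $54.18; pay $54.18 → $0.00
Total paid: $358.33

$358.33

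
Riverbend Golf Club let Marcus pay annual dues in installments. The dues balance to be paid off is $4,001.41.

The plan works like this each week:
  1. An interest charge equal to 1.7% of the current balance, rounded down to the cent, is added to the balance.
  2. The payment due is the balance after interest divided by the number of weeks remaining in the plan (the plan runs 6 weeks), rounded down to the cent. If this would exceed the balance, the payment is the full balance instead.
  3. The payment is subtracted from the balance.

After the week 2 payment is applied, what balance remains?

$2,759.08

Week 1: opening $4,001.41; interest $68.02 → $4,069.43; payment $678.23; balance $3,391.20
Week 2: opening $3,391.20; interest $57.65 → $3,448.85; payment $689.77; balance $2,759.08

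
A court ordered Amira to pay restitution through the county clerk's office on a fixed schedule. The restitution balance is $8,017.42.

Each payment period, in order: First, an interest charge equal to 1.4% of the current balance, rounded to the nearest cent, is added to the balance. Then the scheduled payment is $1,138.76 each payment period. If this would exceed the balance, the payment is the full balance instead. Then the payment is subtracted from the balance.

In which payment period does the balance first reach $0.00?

Payment period 1: opening $8,017.42; interest $112.24 → $8,129.66; payment $1,138.76; balance $6,990.90
Payment period 2: opening $6,990.90; interest $97.87 → $7,088.77; payment $1,138.76; balance $5,950.01
Payment period 3: opening $5,950.01; interest $83.30 → $6,033.31; payment $1,138.76; balance $4,894.55
Payment period 4: opening $4,894.55; interest $68.52 → $4,963.07; payment $1,138.76; balance $3,824.31
Payment period 5: opening $3,824.31; interest $53.54 → $3,877.85; payment $1,138.76; balance $2,739.09
Payment period 6: opening $2,739.09; interest $38.35 → $2,777.44; payment $1,138.76; balance $1,638.68
Payment period 7: opening $1,638.68; interest $22.94 → $1,661.62; payment $1,138.76; balance $522.86
Payment period 8: opening $522.86; interest $7.32 → $530.18; payment $530.18; balance $0.00
Balance reaches $0.00 in payment period 8.

8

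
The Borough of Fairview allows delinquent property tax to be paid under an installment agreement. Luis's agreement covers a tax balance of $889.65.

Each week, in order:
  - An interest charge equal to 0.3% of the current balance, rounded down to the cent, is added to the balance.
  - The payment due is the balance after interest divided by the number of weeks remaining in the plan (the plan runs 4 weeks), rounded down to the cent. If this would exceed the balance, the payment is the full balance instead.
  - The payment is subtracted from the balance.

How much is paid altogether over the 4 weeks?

$896.32

Week 1: opening $889.65; interest $2.66 → $892.31; payment $223.07; balance $669.24
Week 2: opening $669.24; interest $2.00 → $671.24; payment $223.74; balance $447.50
Week 3: opening $447.50; interest $1.34 → $448.84; payment $224.42; balance $224.42
Week 4: opening $224.42; interest $0.67 → $225.09; payment $225.09; balance $0.00
Total paid: $896.32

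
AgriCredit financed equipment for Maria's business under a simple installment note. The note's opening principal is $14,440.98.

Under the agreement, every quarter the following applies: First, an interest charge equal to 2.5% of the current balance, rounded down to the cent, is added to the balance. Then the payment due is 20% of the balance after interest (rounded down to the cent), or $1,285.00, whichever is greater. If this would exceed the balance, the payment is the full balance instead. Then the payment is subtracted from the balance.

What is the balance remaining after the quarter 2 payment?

Quarter 1: $14,440.98 +$361.02 interest = $14,802.00; pay $2,960.40 → $11,841.60
Quarter 2: $11,841.60 +$296.04 interest = $12,137.64; pay $2,427.52 → $9,710.12

$9,710.12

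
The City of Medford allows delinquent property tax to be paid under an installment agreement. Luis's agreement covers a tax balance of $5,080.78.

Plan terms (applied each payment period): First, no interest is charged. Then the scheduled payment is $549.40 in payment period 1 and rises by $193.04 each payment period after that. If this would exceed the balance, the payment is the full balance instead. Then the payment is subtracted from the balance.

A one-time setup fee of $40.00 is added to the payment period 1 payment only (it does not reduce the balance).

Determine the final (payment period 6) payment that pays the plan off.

$403.38

# | Opening | Payment | Fee | End bal
1 | $5,080.78 | $549.40 | $40.00 | $4,531.38
2 | $4,531.38 | $742.44 | — | $3,788.94
3 | $3,788.94 | $935.48 | — | $2,853.46
4 | $2,853.46 | $1,128.52 | — | $1,724.94
5 | $1,724.94 | $1,321.56 | — | $403.38
6 | $403.38 | $403.38 | — | $0.00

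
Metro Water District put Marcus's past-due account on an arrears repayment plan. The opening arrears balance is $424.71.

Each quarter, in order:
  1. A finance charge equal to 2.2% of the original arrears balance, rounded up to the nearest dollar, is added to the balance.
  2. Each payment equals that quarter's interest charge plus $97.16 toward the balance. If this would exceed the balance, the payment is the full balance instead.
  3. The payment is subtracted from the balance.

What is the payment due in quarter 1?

$107.16

Quarter 1: opening $424.71; interest $10.00 → $434.71; payment $107.16; balance $327.55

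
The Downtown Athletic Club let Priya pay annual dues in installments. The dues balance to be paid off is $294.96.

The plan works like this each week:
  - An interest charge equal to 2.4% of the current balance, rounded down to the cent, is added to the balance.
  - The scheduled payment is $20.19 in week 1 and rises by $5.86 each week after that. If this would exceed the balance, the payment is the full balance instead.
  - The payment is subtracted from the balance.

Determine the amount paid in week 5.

# | Opening | Interest | Payment | End bal
1 | $294.96 | $7.07 | $20.19 | $281.84
2 | $281.84 | $6.76 | $26.05 | $262.55
3 | $262.55 | $6.30 | $31.91 | $236.94
4 | $236.94 | $5.68 | $37.77 | $204.85
5 | $204.85 | $4.91 | $43.63 | $166.13

$43.63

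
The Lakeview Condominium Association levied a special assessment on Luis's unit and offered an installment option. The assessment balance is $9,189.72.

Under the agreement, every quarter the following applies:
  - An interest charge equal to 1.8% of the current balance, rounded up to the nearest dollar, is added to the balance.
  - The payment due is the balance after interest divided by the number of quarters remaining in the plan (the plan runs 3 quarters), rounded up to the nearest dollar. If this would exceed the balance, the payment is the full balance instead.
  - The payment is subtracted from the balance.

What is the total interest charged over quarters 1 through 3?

$337.00

# | Opening | Interest | Payment | End bal
1 | $9,189.72 | $166.00 | $3,119.00 | $6,236.72
2 | $6,236.72 | $113.00 | $3,175.00 | $3,174.72
3 | $3,174.72 | $58.00 | $3,232.72 | $0.00
Total interest: $166.00 + $113.00 + $58.00 = $337.00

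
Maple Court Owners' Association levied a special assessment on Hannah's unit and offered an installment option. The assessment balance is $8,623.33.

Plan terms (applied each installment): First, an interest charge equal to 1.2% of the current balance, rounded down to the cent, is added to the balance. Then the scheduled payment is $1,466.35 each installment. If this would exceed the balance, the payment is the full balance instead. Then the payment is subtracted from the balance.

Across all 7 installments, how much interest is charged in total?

$373.93

Installment 1: $8,623.33 +$103.47 interest = $8,726.80; pay $1,466.35 → $7,260.45
Installment 2: $7,260.45 +$87.12 interest = $7,347.57; pay $1,466.35 → $5,881.22
Installment 3: $5,881.22 +$70.57 interest = $5,951.79; pay $1,466.35 → $4,485.44
Installment 4: $4,485.44 +$53.82 interest = $4,539.26; pay $1,466.35 → $3,072.91
Installment 5: $3,072.91 +$36.87 interest = $3,109.78; pay $1,466.35 → $1,643.43
Installment 6: $1,643.43 +$19.72 interest = $1,663.15; pay $1,466.35 → $196.80
Installment 7: $196.80 +$2.36 interest = $199.16; pay $199.16 → $0.00
Total interest: $103.47 + $87.12 + $70.57 + $53.82 + $36.87 + $19.72 + $2.36 = $373.93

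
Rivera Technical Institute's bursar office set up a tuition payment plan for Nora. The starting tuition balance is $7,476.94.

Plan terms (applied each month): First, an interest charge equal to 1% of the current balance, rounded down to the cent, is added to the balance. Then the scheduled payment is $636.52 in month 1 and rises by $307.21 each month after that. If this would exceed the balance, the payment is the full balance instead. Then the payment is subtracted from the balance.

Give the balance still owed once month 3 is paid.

Month 1: opening $7,476.94; interest $74.76 → $7,551.70; payment $636.52; balance $6,915.18
Month 2: opening $6,915.18; interest $69.15 → $6,984.33; payment $943.73; balance $6,040.60
Month 3: opening $6,040.60; interest $60.40 → $6,101.00; payment $1,250.94; balance $4,850.06

$4,850.06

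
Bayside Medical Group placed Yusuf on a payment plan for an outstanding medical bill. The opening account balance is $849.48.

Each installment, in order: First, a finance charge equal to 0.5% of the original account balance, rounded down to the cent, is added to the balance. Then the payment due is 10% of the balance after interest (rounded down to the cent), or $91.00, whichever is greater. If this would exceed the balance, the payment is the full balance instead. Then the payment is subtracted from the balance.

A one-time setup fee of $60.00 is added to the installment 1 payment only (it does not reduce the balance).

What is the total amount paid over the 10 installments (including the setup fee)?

$951.88

Installment 1: $849.48 +$4.24 interest = $853.72; pay $91.00 (+ $60.00 fee) → $762.72
Installment 2: $762.72 +$4.24 interest = $766.96; pay $91.00 → $675.96
Installment 3: $675.96 +$4.24 interest = $680.20; pay $91.00 → $589.20
Installment 4: $589.20 +$4.24 interest = $593.44; pay $91.00 → $502.44
Installment 5: $502.44 +$4.24 interest = $506.68; pay $91.00 → $415.68
Installment 6: $415.68 +$4.24 interest = $419.92; pay $91.00 → $328.92
Installment 7: $328.92 +$4.24 interest = $333.16; pay $91.00 → $242.16
Installment 8: $242.16 +$4.24 interest = $246.40; pay $91.00 → $155.40
Installment 9: $155.40 +$4.24 interest = $159.64; pay $91.00 → $68.64
Installment 10: $68.64 +$4.24 interest = $72.88; pay $72.88 → $0.00
Total paid: $951.88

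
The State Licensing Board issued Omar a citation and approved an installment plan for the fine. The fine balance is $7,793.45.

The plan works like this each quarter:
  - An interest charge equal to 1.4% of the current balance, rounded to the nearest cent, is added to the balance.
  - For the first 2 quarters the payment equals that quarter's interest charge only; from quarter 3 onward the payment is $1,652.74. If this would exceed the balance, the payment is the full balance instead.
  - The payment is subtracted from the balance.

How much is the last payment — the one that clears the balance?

$1,508.87

Quarter 1: opening $7,793.45; interest $109.11 → $7,902.56; payment $109.11; balance $7,793.45
Quarter 2: opening $7,793.45; interest $109.11 → $7,902.56; payment $109.11; balance $7,793.45
Quarter 3: opening $7,793.45; interest $109.11 → $7,902.56; payment $1,652.74; balance $6,249.82
Quarter 4: opening $6,249.82; interest $87.50 → $6,337.32; payment $1,652.74; balance $4,684.58
Quarter 5: opening $4,684.58; interest $65.58 → $4,750.16; payment $1,652.74; balance $3,097.42
Quarter 6: opening $3,097.42; interest $43.36 → $3,140.78; payment $1,652.74; balance $1,488.04
Quarter 7: opening $1,488.04; interest $20.83 → $1,508.87; payment $1,508.87; balance $0.00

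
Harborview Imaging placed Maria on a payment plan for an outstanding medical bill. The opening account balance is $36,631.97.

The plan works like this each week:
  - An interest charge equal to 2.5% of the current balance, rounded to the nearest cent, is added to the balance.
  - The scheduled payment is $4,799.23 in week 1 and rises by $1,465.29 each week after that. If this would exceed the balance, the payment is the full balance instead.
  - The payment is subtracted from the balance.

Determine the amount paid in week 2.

$6,264.52

# | Opening | Interest | Payment | End bal
1 | $36,631.97 | $915.80 | $4,799.23 | $32,748.54
2 | $32,748.54 | $818.71 | $6,264.52 | $27,302.73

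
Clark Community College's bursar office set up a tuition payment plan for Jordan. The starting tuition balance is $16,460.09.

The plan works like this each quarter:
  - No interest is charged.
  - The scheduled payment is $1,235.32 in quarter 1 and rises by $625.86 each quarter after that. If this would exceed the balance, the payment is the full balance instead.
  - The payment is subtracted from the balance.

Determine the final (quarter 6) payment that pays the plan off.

# | Opening | Payment | End bal
1 | $16,460.09 | $1,235.32 | $15,224.77
2 | $15,224.77 | $1,861.18 | $13,363.59
3 | $13,363.59 | $2,487.04 | $10,876.55
4 | $10,876.55 | $3,112.90 | $7,763.65
5 | $7,763.65 | $3,738.76 | $4,024.89
6 | $4,024.89 | $4,024.89 | $0.00

$4,024.89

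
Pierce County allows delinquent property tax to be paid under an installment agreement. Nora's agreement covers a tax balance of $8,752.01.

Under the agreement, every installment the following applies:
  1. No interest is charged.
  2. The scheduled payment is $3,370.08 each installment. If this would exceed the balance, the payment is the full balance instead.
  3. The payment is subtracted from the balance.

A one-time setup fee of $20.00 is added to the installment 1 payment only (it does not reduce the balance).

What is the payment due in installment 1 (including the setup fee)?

# | Opening | Payment | Fee | End bal
1 | $8,752.01 | $3,370.08 | $20.00 | $5,381.93

$3,390.08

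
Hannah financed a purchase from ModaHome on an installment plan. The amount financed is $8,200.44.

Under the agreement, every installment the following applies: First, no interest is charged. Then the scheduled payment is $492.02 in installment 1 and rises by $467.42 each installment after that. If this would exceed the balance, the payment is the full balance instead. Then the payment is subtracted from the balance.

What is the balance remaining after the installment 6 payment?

Installment 1: opening $8,200.44; payment $492.02; balance $7,708.42
Installment 2: opening $7,708.42; payment $959.44; balance $6,748.98
Installment 3: opening $6,748.98; payment $1,426.86; balance $5,322.12
Installment 4: opening $5,322.12; payment $1,894.28; balance $3,427.84
Installment 5: opening $3,427.84; payment $2,361.70; balance $1,066.14
Installment 6: opening $1,066.14; payment $1,066.14; balance $0.00

$0.00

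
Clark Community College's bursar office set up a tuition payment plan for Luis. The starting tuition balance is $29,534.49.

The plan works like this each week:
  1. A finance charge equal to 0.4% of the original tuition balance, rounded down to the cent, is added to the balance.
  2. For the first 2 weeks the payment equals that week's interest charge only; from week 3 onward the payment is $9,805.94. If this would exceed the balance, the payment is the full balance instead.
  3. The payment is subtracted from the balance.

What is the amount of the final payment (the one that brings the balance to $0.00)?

Week 1: opening $29,534.49; interest $118.13 → $29,652.62; payment $118.13; balance $29,534.49
Week 2: opening $29,534.49; interest $118.13 → $29,652.62; payment $118.13; balance $29,534.49
Week 3: opening $29,534.49; interest $118.13 → $29,652.62; payment $9,805.94; balance $19,846.68
Week 4: opening $19,846.68; interest $118.13 → $19,964.81; payment $9,805.94; balance $10,158.87
Week 5: opening $10,158.87; interest $118.13 → $10,277.00; payment $9,805.94; balance $471.06
Week 6: opening $471.06; interest $118.13 → $589.19; payment $589.19; balance $0.00

$589.19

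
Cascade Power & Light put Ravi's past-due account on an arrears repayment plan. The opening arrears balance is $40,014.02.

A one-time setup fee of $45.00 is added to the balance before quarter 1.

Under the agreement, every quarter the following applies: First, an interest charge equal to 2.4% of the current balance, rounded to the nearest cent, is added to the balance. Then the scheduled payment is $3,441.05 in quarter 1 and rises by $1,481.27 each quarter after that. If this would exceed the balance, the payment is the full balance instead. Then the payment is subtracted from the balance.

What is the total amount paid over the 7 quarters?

$44,213.45

Quarter 1: opening $40,059.02; interest $961.42 → $41,020.44; payment $3,441.05; balance $37,579.39
Quarter 2: opening $37,579.39; interest $901.91 → $38,481.30; payment $4,922.32; balance $33,558.98
Quarter 3: opening $33,558.98; interest $805.42 → $34,364.40; payment $6,403.59; balance $27,960.81
Quarter 4: opening $27,960.81; interest $671.06 → $28,631.87; payment $7,884.86; balance $20,747.01
Quarter 5: opening $20,747.01; interest $497.93 → $21,244.94; payment $9,366.13; balance $11,878.81
Quarter 6: opening $11,878.81; interest $285.09 → $12,163.90; payment $10,847.40; balance $1,316.50
Quarter 7: opening $1,316.50; interest $31.60 → $1,348.10; payment $1,348.10; balance $0.00
Total paid: $44,213.45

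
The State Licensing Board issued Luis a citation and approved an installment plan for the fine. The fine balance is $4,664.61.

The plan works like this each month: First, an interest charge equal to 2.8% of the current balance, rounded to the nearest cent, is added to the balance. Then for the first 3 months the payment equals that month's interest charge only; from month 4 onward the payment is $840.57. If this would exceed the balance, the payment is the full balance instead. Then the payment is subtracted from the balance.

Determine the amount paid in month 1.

Month 1: opening $4,664.61; interest $130.61 → $4,795.22; payment $130.61; balance $4,664.61

$130.61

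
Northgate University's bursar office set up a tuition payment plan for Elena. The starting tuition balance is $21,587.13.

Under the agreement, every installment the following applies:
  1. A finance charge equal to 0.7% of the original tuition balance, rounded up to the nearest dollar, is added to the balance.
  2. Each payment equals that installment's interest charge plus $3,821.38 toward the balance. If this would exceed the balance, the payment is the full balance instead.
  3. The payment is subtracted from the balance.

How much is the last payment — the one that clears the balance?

Installment 1: opening $21,587.13; interest $152.00 → $21,739.13; payment $3,973.38; balance $17,765.75
Installment 2: opening $17,765.75; interest $152.00 → $17,917.75; payment $3,973.38; balance $13,944.37
Installment 3: opening $13,944.37; interest $152.00 → $14,096.37; payment $3,973.38; balance $10,122.99
Installment 4: opening $10,122.99; interest $152.00 → $10,274.99; payment $3,973.38; balance $6,301.61
Installment 5: opening $6,301.61; interest $152.00 → $6,453.61; payment $3,973.38; balance $2,480.23
Installment 6: opening $2,480.23; interest $152.00 → $2,632.23; payment $2,632.23; balance $0.00

$2,632.23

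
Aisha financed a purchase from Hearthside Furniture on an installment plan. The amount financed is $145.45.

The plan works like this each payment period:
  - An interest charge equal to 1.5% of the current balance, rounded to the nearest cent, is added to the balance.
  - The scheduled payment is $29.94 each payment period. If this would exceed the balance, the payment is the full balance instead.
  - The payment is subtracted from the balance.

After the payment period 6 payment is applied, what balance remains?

$0.00

# | Opening | Interest | Payment | End bal
1 | $145.45 | $2.18 | $29.94 | $117.69
2 | $117.69 | $1.77 | $29.94 | $89.52
3 | $89.52 | $1.34 | $29.94 | $60.92
4 | $60.92 | $0.91 | $29.94 | $31.89
5 | $31.89 | $0.48 | $29.94 | $2.43
6 | $2.43 | $0.04 | $2.47 | $0.00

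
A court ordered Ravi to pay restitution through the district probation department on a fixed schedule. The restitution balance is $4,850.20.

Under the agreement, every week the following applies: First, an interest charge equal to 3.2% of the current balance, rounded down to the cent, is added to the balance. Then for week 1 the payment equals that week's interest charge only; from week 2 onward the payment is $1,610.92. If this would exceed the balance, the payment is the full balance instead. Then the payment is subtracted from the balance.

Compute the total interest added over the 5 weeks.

$490.49

Week 1: opening $4,850.20; interest $155.20 → $5,005.40; payment $155.20; balance $4,850.20
Week 2: opening $4,850.20; interest $155.20 → $5,005.40; payment $1,610.92; balance $3,394.48
Week 3: opening $3,394.48; interest $108.62 → $3,503.10; payment $1,610.92; balance $1,892.18
Week 4: opening $1,892.18; interest $60.54 → $1,952.72; payment $1,610.92; balance $341.80
Week 5: opening $341.80; interest $10.93 → $352.73; payment $352.73; balance $0.00
Total interest: $155.20 + $155.20 + $108.62 + $60.54 + $10.93 = $490.49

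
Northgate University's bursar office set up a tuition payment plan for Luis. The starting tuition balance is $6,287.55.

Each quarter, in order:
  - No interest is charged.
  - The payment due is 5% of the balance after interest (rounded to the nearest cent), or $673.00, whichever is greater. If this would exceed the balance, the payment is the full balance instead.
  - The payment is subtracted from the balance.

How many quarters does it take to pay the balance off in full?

10

Quarter 1: $6,287.55 − $673.00 → $5,614.55
Quarter 2: $5,614.55 − $673.00 → $4,941.55
Quarter 3: $4,941.55 − $673.00 → $4,268.55
Quarter 4: $4,268.55 − $673.00 → $3,595.55
Quarter 5: $3,595.55 − $673.00 → $2,922.55
Quarter 6: $2,922.55 − $673.00 → $2,249.55
Quarter 7: $2,249.55 − $673.00 → $1,576.55
Quarter 8: $1,576.55 − $673.00 → $903.55
Quarter 9: $903.55 − $673.00 → $230.55
Quarter 10: $230.55 − $230.55 → $0.00
Balance reaches $0.00 in quarter 10.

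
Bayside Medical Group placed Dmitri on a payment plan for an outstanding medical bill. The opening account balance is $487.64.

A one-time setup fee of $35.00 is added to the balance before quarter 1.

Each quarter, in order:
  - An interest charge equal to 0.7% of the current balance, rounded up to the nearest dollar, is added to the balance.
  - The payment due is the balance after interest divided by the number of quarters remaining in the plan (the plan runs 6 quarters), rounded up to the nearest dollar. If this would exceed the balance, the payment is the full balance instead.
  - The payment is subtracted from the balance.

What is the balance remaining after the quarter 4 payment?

# | Opening | Interest | Payment | End bal
1 | $522.64 | $4.00 | $88.00 | $438.64
2 | $438.64 | $4.00 | $89.00 | $353.64
3 | $353.64 | $3.00 | $90.00 | $266.64
4 | $266.64 | $2.00 | $90.00 | $178.64

$178.64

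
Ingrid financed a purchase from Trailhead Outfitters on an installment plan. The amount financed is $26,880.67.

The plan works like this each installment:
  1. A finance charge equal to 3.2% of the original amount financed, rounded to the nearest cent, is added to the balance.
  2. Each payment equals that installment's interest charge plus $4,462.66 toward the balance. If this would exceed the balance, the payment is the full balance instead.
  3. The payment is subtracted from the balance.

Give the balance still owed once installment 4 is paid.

Installment 1: opening $26,880.67; interest $860.18 → $27,740.85; payment $5,322.84; balance $22,418.01
Installment 2: opening $22,418.01; interest $860.18 → $23,278.19; payment $5,322.84; balance $17,955.35
Installment 3: opening $17,955.35; interest $860.18 → $18,815.53; payment $5,322.84; balance $13,492.69
Installment 4: opening $13,492.69; interest $860.18 → $14,352.87; payment $5,322.84; balance $9,030.03

$9,030.03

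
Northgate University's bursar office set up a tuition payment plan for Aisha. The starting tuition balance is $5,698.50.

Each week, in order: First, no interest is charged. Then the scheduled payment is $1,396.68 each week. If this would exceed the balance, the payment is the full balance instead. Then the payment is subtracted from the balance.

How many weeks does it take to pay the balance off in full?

5

# | Opening | Payment | End bal
1 | $5,698.50 | $1,396.68 | $4,301.82
2 | $4,301.82 | $1,396.68 | $2,905.14
3 | $2,905.14 | $1,396.68 | $1,508.46
4 | $1,508.46 | $1,396.68 | $111.78
5 | $111.78 | $111.78 | $0.00
Balance reaches $0.00 in week 5.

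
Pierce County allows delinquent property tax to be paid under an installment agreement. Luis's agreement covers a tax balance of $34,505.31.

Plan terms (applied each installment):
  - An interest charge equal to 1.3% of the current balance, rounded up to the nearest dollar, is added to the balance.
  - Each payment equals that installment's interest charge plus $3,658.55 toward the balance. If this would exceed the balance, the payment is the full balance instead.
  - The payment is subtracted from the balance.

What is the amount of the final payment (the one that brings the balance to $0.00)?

$1,599.36

Installment 1: $34,505.31 +$449.00 interest = $34,954.31; pay $4,107.55 → $30,846.76
Installment 2: $30,846.76 +$402.00 interest = $31,248.76; pay $4,060.55 → $27,188.21
Installment 3: $27,188.21 +$354.00 interest = $27,542.21; pay $4,012.55 → $23,529.66
Installment 4: $23,529.66 +$306.00 interest = $23,835.66; pay $3,964.55 → $19,871.11
Installment 5: $19,871.11 +$259.00 interest = $20,130.11; pay $3,917.55 → $16,212.56
Installment 6: $16,212.56 +$211.00 interest = $16,423.56; pay $3,869.55 → $12,554.01
Installment 7: $12,554.01 +$164.00 interest = $12,718.01; pay $3,822.55 → $8,895.46
Installment 8: $8,895.46 +$116.00 interest = $9,011.46; pay $3,774.55 → $5,236.91
Installment 9: $5,236.91 +$69.00 interest = $5,305.91; pay $3,727.55 → $1,578.36
Installment 10: $1,578.36 +$21.00 interest = $1,599.36; pay $1,599.36 → $0.00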